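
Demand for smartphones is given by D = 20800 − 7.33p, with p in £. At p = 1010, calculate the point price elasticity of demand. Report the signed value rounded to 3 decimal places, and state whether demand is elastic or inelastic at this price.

-0.553; inelastic

dD/dp = −7.33. At p = 1010, D = 20800 − 7.33(1010) = 13396.7.
Ed = (dD/dp)·(p/D) = −7.33 × (1010/13396.7) = -0.55262…
|Ed| = 0.553 < 1, so demand is inelastic.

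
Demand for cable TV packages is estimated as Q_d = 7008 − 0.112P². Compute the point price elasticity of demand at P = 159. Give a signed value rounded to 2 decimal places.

-1.36

dQ_d/dP = −2·0.112·P = -35.616. At P = 159, Q_d = 4176.528.
Ed = (dQ_d/dP)·(P/Q_d) = (-35.616) × (159/4176.528) = -1.3558…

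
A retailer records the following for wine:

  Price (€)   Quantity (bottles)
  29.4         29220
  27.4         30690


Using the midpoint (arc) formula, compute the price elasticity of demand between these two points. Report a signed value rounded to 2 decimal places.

-0.70

%ΔQ = (30690 − 29220) / [(29220 + 30690)/2] = 1470/29955 = 0.049073…
%ΔP = (27.4 − 29.4) / [(29.4 + 27.4)/2] = -2/28.4 = -0.070422…
Arc Ed = %ΔQ / %ΔP = (1470/29955) / (-2/28.4) = -0.6968…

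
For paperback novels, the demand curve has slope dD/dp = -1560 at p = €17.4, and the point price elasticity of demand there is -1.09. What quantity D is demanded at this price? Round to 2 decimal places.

Ed = (dD/dp)·(p/D) ⇒ D = (dD/dp)·p/Ed = (-1560)·17.4/(-1.09) = 24902.7522…

24902.75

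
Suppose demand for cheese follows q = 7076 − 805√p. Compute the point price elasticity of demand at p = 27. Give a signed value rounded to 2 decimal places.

-0.72

dq/dp = −805/(2√p) = -77.4612. At p = 27, q = 2893.1.
Ed = (dq/dp)·(p/q) = (-77.4612) × (27/2893.1) = -0.7229…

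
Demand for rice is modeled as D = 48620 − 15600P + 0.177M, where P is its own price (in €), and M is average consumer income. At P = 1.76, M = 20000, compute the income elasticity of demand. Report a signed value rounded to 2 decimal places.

0.14

At the given values, D = 48620 − 15600(1.76) + 0.177(20000) = 24704.
∂D/∂M = 0.177.
E = (0.177) × (20000/24704) = 0.1432…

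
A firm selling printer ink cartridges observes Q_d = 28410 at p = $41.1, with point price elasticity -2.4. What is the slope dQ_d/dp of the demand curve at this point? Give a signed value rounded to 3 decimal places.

-1658.978

Ed = (dQ_d/dp)·(p/Q_d) ⇒ dQ_d/dp = Ed·Q_d/p = (-2.4)·28410/41.1 = -1658.97810…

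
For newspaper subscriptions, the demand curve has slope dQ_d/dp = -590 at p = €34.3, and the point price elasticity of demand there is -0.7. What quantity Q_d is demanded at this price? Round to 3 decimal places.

Ed = (dQ_d/dp)·(p/Q_d) ⇒ Q_d = (dQ_d/dp)·p/Ed = (-590)·34.3/(-0.7) = 28910

28910.000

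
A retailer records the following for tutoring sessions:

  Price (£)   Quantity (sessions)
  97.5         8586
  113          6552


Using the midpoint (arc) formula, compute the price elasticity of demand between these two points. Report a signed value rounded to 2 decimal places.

%ΔQ = (6552 − 8586) / [(8586 + 6552)/2] = -2034/7569 = -0.268727…
%ΔP = (113 − 97.5) / [(97.5 + 113)/2] = 15.5/105.25 = 0.147268…
Arc Ed = %ΔQ / %ΔP = (-2034/7569) / (15.5/105.25) = -1.8247…

-1.82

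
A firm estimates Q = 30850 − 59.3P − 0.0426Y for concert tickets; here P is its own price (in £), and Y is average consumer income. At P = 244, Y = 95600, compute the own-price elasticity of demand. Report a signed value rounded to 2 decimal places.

At the given values, Q = 30850 − 59.3(244) − 0.0426(95600) = 12308.24.
∂Q/∂P = −59.3.
E = (-59.3) × (244/12308.24) = -1.1755…

-1.18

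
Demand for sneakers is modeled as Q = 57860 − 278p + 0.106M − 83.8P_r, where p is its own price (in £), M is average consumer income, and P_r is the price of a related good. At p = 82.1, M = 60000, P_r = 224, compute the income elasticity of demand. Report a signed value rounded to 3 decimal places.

At the given values, Q = 57860 − 278(82.1) + 0.106(60000) − 83.8(224) = 22625.
∂Q/∂M = 0.106.
E = (0.106) × (60000/22625) = 0.28110…

0.281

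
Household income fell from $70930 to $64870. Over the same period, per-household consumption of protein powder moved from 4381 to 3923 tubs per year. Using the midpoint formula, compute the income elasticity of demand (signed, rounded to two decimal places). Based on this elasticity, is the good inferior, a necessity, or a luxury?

%ΔQ = (3923 − 4381)/[( 4381 + 3923)/2] = -458/4152 = -0.110308…
%ΔIncome = (64870 − 70930)/[( 70930 + 64870)/2] = -6060/67900 = -0.089248…
E_income = (-458/4152) / (-6060/67900) = 1.2359…
E_income > 1 ⇒ normal good, luxury.

1.24; luxury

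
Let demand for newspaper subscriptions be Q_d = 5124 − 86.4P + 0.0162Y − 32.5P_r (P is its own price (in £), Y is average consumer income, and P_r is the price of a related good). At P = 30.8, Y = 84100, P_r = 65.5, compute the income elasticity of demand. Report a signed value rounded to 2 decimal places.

0.80

At the given values, Q_d = 5124 − 86.4(30.8) + 0.0162(84100) − 32.5(65.5) = 1696.55.
∂Q_d/∂Y = 0.0162.
E = (0.0162) × (84100/1696.55) = 0.8030…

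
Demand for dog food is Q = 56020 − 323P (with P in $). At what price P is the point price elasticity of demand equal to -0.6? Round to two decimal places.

65.04

Ed = −323P/(56020 − 323P). Set this equal to -0.6:
323P = 0.6·(56020 − 323P) ⇒ 323P(1 + 0.6) = 0.6·56020
P = 0.6·56020 / (323·1.6) = 65.0386…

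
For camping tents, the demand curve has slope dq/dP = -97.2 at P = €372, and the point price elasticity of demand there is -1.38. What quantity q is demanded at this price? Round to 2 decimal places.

Ed = (dq/dP)·(P/q) ⇒ q = (dq/dP)·P/Ed = (-97.2)·372/(-1.38) = 26201.7391…

26201.74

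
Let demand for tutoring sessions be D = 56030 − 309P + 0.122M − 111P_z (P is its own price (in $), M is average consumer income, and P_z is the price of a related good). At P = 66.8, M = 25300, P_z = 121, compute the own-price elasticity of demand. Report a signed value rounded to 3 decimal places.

At the given values, D = 56030 − 309(66.8) + 0.122(25300) − 111(121) = 25044.4.
∂D/∂P = −309.
E = (-309) × (66.8/25044.4) = -0.82418…

-0.824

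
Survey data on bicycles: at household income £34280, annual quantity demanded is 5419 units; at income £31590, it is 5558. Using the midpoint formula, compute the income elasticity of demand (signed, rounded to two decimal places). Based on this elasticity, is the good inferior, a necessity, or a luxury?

-0.31; inferior

%ΔQ = (5558 − 5419)/[( 5419 + 5558)/2] = 139/5488.5 = 0.025325…
%ΔIncome = (31590 − 34280)/[( 34280 + 31590)/2] = -2690/32935 = -0.081676…
E_income = (139/5488.5) / (-2690/32935) = -0.3100…
E_income < 0 ⇒ inferior good.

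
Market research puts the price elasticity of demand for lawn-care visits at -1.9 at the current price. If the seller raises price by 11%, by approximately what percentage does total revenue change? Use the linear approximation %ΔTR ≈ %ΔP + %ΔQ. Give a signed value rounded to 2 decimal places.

%ΔQ ≈ Ed × %ΔP = (-1.9) × (+11%) = -20.9000%
%ΔTR ≈ %ΔP + %ΔQ = (+11%) + (-20.9000%) = -9.9000%

-9.90%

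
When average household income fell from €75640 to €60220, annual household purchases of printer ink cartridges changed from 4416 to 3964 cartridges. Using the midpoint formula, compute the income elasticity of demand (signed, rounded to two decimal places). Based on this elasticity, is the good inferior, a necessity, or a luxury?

0.48; necessity

%ΔQ = (3964 − 4416)/[( 4416 + 3964)/2] = -452/4190 = -0.107875…
%ΔIncome = (60220 − 75640)/[( 75640 + 60220)/2] = -15420/67930 = -0.226998…
E_income = (-452/4190) / (-15420/67930) = 0.4752…
0 < E_income < 1 ⇒ normal good, necessity.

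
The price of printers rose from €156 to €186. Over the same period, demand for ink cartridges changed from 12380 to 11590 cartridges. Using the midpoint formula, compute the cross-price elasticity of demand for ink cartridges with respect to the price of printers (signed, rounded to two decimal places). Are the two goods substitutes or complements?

-0.38; complements

%ΔQ_{ink cartridges} = (11590 − 12380)/avg = -790/11985 = -0.065915…
%ΔP_{printers} = (186 − 156)/avg = 30/171 = 0.175438…
E_cross = (-790/11985) / (30/171) = -0.3757…
E_cross < 0 ⇒ the goods are complements.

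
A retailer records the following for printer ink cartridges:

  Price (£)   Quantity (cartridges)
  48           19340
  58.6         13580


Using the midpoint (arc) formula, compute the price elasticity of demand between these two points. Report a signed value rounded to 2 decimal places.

-1.76

%ΔQ = (13580 − 19340) / [(19340 + 13580)/2] = -5760/16460 = -0.349939…
%ΔP = (58.6 − 48) / [(48 + 58.6)/2] = 10.6/53.3 = 0.198874…
Arc Ed = %ΔQ / %ΔP = (-5760/16460) / (10.6/53.3) = -1.7596…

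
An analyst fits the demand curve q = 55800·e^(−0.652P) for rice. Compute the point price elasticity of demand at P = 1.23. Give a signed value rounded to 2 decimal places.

dq/dP = −0.652·q = -16315.3. At P = 1.23, q = 25023.5.
Ed = (dq/dP)·(P/q) = (-16315.3) × (1.23/25023.5) = -0.8019…

-0.80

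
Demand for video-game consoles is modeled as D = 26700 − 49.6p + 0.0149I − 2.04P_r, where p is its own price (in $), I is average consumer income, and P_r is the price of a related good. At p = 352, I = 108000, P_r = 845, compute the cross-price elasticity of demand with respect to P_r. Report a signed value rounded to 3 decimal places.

-0.189

At the given values, D = 26700 − 49.6(352) + 0.0149(108000) − 2.04(845) = 9126.2.
∂D/∂P_r = -2.04.
E = (-2.04) × (845/9126.2) = -0.18888…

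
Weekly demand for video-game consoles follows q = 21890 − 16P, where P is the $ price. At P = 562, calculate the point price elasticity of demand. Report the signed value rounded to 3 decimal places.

dq/dP = −16. At P = 562, q = 21890 − 16(562) = 12898.
Ed = (dq/dP)·(P/q) = −16 × (562/12898) = -0.69716…

-0.697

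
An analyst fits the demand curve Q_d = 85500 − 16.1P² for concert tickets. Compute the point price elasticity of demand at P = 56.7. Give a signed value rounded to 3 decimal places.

dQ_d/dP = −2·16.1·P = -1825.74. At P = 56.7, Q_d = 33740.271.
Ed = (dQ_d/dP)·(P/Q_d) = (-1825.74) × (56.7/33740.271) = -3.06812…

-3.068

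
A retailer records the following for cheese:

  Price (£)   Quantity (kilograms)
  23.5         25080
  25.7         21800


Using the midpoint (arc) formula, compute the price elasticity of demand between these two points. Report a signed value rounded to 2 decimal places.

%ΔQ = (21800 − 25080) / [(25080 + 21800)/2] = -3280/23440 = -0.139931…
%ΔP = (25.7 − 23.5) / [(23.5 + 25.7)/2] = 2.2/24.6 = 0.089430…
Arc Ed = %ΔQ / %ΔP = (-3280/23440) / (2.2/24.6) = -1.5646…

-1.56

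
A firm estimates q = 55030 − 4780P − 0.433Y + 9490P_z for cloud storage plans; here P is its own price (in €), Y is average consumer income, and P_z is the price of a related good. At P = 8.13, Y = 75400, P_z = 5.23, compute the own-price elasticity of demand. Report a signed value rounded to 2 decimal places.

-1.17

At the given values, q = 55030 − 4780(8.13) − 0.433(75400) + 9490(5.23) = 33153.1.
∂q/∂P = −4780.
E = (-4780) × (8.13/33153.1) = -1.1721…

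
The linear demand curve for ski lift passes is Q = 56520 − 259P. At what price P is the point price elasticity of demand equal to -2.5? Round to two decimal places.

155.87

Ed = −259P/(56520 − 259P). Set this equal to -2.5:
259P = 2.5·(56520 − 259P) ⇒ 259P(1 + 2.5) = 2.5·56520
P = 2.5·56520 / (259·3.5) = 155.8742…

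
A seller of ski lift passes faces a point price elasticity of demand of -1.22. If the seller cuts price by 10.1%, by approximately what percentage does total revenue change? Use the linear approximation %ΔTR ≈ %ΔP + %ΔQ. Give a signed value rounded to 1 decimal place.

%ΔQ ≈ Ed × %ΔP = (-1.22) × (-10.1%) = +12.3220%
%ΔTR ≈ %ΔP + %ΔQ = (-10.1%) + (+12.3220%) = +2.2220%

+2.2%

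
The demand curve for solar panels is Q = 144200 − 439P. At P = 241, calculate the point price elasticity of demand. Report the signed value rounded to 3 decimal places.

-2.755

dQ/dP = −439. At P = 241, Q = 144200 − 439(241) = 38401.
Ed = (dQ/dP)·(P/Q) = −439 × (241/38401) = -2.75511…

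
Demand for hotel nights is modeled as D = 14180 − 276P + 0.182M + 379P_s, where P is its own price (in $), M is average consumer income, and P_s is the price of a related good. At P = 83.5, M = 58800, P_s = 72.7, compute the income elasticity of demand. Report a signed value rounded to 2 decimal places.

0.36

At the given values, D = 14180 − 276(83.5) + 0.182(58800) + 379(72.7) = 29388.9.
∂D/∂M = 0.182.
E = (0.182) × (58800/29388.9) = 0.3641…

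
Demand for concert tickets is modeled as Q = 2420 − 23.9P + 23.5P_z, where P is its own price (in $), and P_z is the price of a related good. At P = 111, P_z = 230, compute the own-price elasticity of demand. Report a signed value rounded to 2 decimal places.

-0.51

At the given values, Q = 2420 − 23.9(111) + 23.5(230) = 5172.1.
∂Q/∂P = −23.9.
E = (-23.9) × (111/5172.1) = -0.5129…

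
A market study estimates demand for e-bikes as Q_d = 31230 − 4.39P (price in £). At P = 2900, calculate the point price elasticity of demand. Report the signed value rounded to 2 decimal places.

-0.69

dQ_d/dP = −4.39. At P = 2900, Q_d = 31230 − 4.39(2900) = 18499.
Ed = (dQ_d/dP)·(P/Q_d) = −4.39 × (2900/18499) = -0.6881…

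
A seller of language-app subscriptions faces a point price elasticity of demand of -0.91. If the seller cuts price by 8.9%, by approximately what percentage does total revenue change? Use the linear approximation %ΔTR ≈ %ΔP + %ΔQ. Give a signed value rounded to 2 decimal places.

-0.80%

%ΔQ ≈ Ed × %ΔP = (-0.91) × (-8.9%) = +8.0990%
%ΔTR ≈ %ΔP + %ΔQ = (-8.9%) + (+8.0990%) = -0.8010%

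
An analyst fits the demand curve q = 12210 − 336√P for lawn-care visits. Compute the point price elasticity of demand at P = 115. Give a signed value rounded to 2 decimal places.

dq/dP = −336/(2√P) = -15.6661. At P = 115, q = 8606.8.
Ed = (dq/dP)·(P/q) = (-15.6661) × (115/8606.8) = -0.2093…

-0.21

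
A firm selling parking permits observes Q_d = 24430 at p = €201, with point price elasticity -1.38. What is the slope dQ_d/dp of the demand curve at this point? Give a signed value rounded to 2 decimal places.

-167.73

Ed = (dQ_d/dp)·(p/Q_d) ⇒ dQ_d/dp = Ed·Q_d/p = (-1.38)·24430/201 = -167.7283…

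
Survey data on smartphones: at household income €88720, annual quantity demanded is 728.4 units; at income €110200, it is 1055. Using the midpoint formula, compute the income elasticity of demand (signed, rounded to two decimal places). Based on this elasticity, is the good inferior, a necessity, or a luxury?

%ΔQ = (1055 − 728.4)/[( 728.4 + 1055)/2] = 326.6/891.7 = 0.366266…
%ΔIncome = (110200 − 88720)/[( 88720 + 110200)/2] = 21480/99460 = 0.215966…
E_income = (326.6/891.7) / (21480/99460) = 1.6959…
E_income > 1 ⇒ normal good, luxury.

1.70; luxury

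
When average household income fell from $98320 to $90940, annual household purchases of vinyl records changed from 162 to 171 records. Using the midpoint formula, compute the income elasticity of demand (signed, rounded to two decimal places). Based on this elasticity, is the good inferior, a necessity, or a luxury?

-0.69; inferior

%ΔQ = (171 − 162)/[( 162 + 171)/2] = 9/166.5 = 0.054054…
%ΔIncome = (90940 − 98320)/[( 98320 + 90940)/2] = -7380/94630 = -0.077987…
E_income = (9/166.5) / (-7380/94630) = -0.6931…
E_income < 0 ⇒ inferior good.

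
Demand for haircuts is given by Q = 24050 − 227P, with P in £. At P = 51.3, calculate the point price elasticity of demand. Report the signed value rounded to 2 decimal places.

-0.94

dQ/dP = −227. At P = 51.3, Q = 24050 − 227(51.3) = 12404.9.
Ed = (dQ/dP)·(P/Q) = −227 × (51.3/12404.9) = -0.9387…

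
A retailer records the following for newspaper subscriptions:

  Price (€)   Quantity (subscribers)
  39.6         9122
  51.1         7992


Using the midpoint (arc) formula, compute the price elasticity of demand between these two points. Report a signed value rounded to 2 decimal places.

-0.52

%ΔQ = (7992 − 9122) / [(9122 + 7992)/2] = -1130/8557 = -0.132055…
%ΔP = (51.1 − 39.6) / [(39.6 + 51.1)/2] = 11.5/45.35 = 0.253583…
Arc Ed = %ΔQ / %ΔP = (-1130/8557) / (11.5/45.35) = -0.5207…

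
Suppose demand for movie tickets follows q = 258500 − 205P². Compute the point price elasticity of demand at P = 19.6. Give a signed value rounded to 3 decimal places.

dq/dP = −2·205·P = -8036. At P = 19.6, q = 179747.2.
Ed = (dq/dP)·(P/q) = (-8036) × (19.6/179747.2) = -0.87626…

-0.876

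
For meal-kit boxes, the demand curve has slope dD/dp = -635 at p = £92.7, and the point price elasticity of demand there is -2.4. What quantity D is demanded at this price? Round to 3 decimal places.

24526.875

Ed = (dD/dp)·(p/D) ⇒ D = (dD/dp)·p/Ed = (-635)·92.7/(-2.4) = 24526.875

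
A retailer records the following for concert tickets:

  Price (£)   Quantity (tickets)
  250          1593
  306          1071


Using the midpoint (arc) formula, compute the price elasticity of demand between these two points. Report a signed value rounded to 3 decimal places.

%ΔQ = (1071 − 1593) / [(1593 + 1071)/2] = -522/1332 = -0.391891…
%ΔP = (306 − 250) / [(250 + 306)/2] = 56/278 = 0.201438…
Arc Ed = %ΔQ / %ΔP = (-522/1332) / (56/278) = -1.94546…

-1.945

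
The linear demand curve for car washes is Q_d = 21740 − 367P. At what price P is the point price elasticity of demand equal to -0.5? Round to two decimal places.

Ed = −367P/(21740 − 367P). Set this equal to -0.5:
367P = 0.5·(21740 − 367P) ⇒ 367P(1 + 0.5) = 0.5·21740
P = 0.5·21740 / (367·1.5) = 19.7456…

19.75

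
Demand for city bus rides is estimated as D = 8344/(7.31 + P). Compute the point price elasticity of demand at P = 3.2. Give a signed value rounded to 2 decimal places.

-0.30

dD/dP = −8344/(7.31 + P)² = -75.5386. At P = 3.2, D = 793.911.
Ed = (dD/dP)·(P/D) = (-75.5386) × (3.2/793.911) = -0.3044…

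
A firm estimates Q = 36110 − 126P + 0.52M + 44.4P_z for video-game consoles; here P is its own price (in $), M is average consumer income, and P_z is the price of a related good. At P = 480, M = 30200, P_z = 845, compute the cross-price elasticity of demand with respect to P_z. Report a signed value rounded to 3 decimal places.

1.300

At the given values, Q = 36110 − 126(480) + 0.52(30200) + 44.4(845) = 28852.
∂Q/∂P_z = 44.4.
E = (44.4) × (845/28852) = 1.30036…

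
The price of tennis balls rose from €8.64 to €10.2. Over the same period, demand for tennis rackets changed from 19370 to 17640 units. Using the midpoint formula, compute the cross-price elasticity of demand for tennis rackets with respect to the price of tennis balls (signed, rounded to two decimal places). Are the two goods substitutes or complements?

%ΔQ_{tennis rackets} = (17640 − 19370)/avg = -1730/18505 = -0.093488…
%ΔP_{tennis balls} = (10.2 − 8.64)/avg = 1.56/9.42 = 0.165605…
E_cross = (-1730/18505) / (1.56/9.42) = -0.5645…
E_cross < 0 ⇒ the goods are complements.

-0.56; complements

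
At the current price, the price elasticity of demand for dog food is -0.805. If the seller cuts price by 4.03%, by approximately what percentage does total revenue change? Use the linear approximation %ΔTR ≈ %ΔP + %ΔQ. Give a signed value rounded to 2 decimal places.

%ΔQ ≈ Ed × %ΔP = (-0.805) × (-4.03%) = +3.2442%
%ΔTR ≈ %ΔP + %ΔQ = (-4.03%) + (+3.2442%) = -0.7859%

-0.79%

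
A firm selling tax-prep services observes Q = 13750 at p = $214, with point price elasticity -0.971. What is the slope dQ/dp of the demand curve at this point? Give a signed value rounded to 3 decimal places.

-62.389

Ed = (dQ/dp)·(p/Q) ⇒ dQ/dp = Ed·Q/p = (-0.971)·13750/214 = -62.38901…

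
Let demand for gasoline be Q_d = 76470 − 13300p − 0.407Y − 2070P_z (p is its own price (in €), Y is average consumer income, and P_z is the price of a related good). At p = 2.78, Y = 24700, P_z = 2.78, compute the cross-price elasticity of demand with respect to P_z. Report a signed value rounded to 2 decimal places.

At the given values, Q_d = 76470 − 13300(2.78) − 0.407(24700) − 2070(2.78) = 23688.5.
∂Q_d/∂P_z = -2070.
E = (-2070) × (2.78/23688.5) = -0.2429…

-0.24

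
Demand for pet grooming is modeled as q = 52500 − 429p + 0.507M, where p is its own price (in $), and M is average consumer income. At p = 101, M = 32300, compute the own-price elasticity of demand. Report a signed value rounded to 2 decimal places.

At the given values, q = 52500 − 429(101) + 0.507(32300) = 25547.1.
∂q/∂p = −429.
E = (-429) × (101/25547.1) = -1.6960…

-1.70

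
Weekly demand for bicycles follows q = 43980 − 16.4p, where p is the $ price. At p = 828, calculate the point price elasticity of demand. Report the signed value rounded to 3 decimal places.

dq/dp = −16.4. At p = 828, q = 43980 − 16.4(828) = 30400.8.
Ed = (dq/dp)·(p/q) = −16.4 × (828/30400.8) = -0.44667…

-0.447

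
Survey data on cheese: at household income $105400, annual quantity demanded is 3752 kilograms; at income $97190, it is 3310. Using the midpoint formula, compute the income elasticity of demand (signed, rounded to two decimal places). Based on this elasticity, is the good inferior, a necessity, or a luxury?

%ΔQ = (3310 − 3752)/[( 3752 + 3310)/2] = -442/3531 = -0.125177…
%ΔIncome = (97190 − 105400)/[( 105400 + 97190)/2] = -8210/101295 = -0.081050…
E_income = (-442/3531) / (-8210/101295) = 1.5444…
E_income > 1 ⇒ normal good, luxury.

1.54; luxury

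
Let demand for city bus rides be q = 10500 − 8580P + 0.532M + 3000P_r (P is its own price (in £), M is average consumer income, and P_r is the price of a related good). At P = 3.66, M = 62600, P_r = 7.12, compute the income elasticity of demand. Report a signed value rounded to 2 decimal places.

0.99

At the given values, q = 10500 − 8580(3.66) + 0.532(62600) + 3000(7.12) = 33760.4.
∂q/∂M = 0.532.
E = (0.532) × (62600/33760.4) = 0.9864…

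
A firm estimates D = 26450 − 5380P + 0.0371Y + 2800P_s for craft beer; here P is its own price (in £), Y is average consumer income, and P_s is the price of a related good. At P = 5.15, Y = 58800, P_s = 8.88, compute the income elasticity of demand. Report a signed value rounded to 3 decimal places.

At the given values, D = 26450 − 5380(5.15) + 0.0371(58800) + 2800(8.88) = 25788.48.
∂D/∂Y = 0.0371.
E = (0.0371) × (58800/25788.48) = 0.08459…

0.085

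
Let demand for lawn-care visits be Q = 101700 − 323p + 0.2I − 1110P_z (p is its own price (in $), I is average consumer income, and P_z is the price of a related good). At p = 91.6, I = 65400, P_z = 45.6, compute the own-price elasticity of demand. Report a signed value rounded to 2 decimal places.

-0.86

At the given values, Q = 101700 − 323(91.6) + 0.2(65400) − 1110(45.6) = 34577.2.
∂Q/∂p = −323.
E = (-323) × (91.6/34577.2) = -0.8556…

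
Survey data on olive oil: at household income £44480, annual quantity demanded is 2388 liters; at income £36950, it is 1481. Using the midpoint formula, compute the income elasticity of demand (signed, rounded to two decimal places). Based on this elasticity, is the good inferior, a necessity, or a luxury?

2.54; luxury

%ΔQ = (1481 − 2388)/[( 2388 + 1481)/2] = -907/1934.5 = -0.468855…
%ΔIncome = (36950 − 44480)/[( 44480 + 36950)/2] = -7530/40715 = -0.184944…
E_income = (-907/1934.5) / (-7530/40715) = 2.5351…
E_income > 1 ⇒ normal good, luxury.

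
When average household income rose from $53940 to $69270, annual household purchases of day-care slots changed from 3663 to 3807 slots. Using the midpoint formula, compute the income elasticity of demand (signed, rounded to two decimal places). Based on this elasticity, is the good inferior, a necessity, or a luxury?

0.15; necessity

%ΔQ = (3807 − 3663)/[( 3663 + 3807)/2] = 144/3735 = 0.038554…
%ΔIncome = (69270 − 53940)/[( 53940 + 69270)/2] = 15330/61605 = 0.248843…
E_income = (144/3735) / (15330/61605) = 0.1549…
0 < E_income < 1 ⇒ normal good, necessity.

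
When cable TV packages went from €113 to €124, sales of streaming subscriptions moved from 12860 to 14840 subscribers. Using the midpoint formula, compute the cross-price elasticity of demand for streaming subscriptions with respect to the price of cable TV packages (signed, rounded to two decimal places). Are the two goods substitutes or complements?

%ΔQ_{streaming subscriptions} = (14840 − 12860)/avg = 1980/13850 = 0.142960…
%ΔP_{cable TV packages} = (124 − 113)/avg = 11/118.5 = 0.092827…
E_cross = (1980/13850) / (11/118.5) = 1.5400…
E_cross > 0 ⇒ the goods are substitutes.

1.54; substitutes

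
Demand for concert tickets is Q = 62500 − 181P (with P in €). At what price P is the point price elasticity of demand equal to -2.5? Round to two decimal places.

Ed = −181P/(62500 − 181P). Set this equal to -2.5:
181P = 2.5·(62500 − 181P) ⇒ 181P(1 + 2.5) = 2.5·62500
P = 2.5·62500 / (181·3.5) = 246.6456…

246.65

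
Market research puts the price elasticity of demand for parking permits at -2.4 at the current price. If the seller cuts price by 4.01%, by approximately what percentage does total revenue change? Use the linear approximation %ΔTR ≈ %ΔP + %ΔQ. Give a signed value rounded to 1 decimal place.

%ΔQ ≈ Ed × %ΔP = (-2.4) × (-4.01%) = +9.6240%
%ΔTR ≈ %ΔP + %ΔQ = (-4.01%) + (+9.6240%) = +5.6140%

+5.6%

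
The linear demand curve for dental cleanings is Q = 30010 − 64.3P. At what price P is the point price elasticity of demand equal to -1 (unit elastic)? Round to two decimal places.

233.36

Ed = −64.3P/(30010 − 64.3P). Set this equal to -1:
64.3P = 1·(30010 − 64.3P) ⇒ 64.3P(1 + 1) = 1·30010
P = 1·30010 / (64.3·2) = 233.3592…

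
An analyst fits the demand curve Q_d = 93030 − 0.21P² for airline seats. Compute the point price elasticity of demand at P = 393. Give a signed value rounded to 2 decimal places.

dQ_d/dP = −2·0.21·P = -165.06. At P = 393, Q_d = 60595.71.
Ed = (dQ_d/dP)·(P/Q_d) = (-165.06) × (393/60595.71) = -1.0705…

-1.07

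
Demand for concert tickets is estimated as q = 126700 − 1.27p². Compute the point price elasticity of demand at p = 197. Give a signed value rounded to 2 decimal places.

dq/dp = −2·1.27·p = -500.38. At p = 197, q = 77412.57.
Ed = (dq/dp)·(p/q) = (-500.38) × (197/77412.57) = -1.2733…

-1.27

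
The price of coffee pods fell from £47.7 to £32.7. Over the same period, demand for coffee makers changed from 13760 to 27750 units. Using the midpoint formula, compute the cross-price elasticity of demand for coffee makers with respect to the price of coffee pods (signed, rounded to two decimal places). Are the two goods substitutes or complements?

%ΔQ_{coffee makers} = (27750 − 13760)/avg = 13990/20755 = 0.674054…
%ΔP_{coffee pods} = (32.7 − 47.7)/avg = -15/40.2 = -0.373134…
E_cross = (13990/20755) / (-15/40.2) = -1.8064…
E_cross < 0 ⇒ the goods are complements.

-1.81; complements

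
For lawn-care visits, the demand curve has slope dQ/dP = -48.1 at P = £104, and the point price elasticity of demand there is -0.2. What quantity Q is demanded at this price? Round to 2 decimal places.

Ed = (dQ/dP)·(P/Q) ⇒ Q = (dQ/dP)·P/Ed = (-48.1)·104/(-0.2) = 25012

25012.00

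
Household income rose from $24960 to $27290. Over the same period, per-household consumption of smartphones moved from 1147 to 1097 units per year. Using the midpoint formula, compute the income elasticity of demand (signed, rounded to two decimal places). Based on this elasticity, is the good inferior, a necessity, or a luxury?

%ΔQ = (1097 − 1147)/[( 1147 + 1097)/2] = -50/1122 = -0.044563…
%ΔIncome = (27290 − 24960)/[( 24960 + 27290)/2] = 2330/26125 = 0.089186…
E_income = (-50/1122) / (2330/26125) = -0.4996…
E_income < 0 ⇒ inferior good.

-0.50; inferior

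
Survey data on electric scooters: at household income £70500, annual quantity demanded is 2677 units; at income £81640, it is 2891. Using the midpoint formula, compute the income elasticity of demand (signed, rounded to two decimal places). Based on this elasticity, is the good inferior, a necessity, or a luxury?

0.52; necessity

%ΔQ = (2891 − 2677)/[( 2677 + 2891)/2] = 214/2784 = 0.076867…
%ΔIncome = (81640 − 70500)/[( 70500 + 81640)/2] = 11140/76070 = 0.146444…
E_income = (214/2784) / (11140/76070) = 0.5248…
0 < E_income < 1 ⇒ normal good, necessity.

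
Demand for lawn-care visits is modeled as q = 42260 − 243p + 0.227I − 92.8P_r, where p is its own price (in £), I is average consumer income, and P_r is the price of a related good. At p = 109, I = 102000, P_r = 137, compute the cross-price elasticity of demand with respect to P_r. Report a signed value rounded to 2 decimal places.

-0.49

At the given values, q = 42260 − 243(109) + 0.227(102000) − 92.8(137) = 26213.4.
∂q/∂P_r = -92.8.
E = (-92.8) × (137/26213.4) = -0.4850…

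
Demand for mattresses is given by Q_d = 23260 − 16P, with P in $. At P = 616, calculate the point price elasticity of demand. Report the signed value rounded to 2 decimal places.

dQ_d/dP = −16. At P = 616, Q_d = 23260 − 16(616) = 13404.
Ed = (dQ_d/dP)·(P/Q_d) = −16 × (616/13404) = -0.7353…

-0.74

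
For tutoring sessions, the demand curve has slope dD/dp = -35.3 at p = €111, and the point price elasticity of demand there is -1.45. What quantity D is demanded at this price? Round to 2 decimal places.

Ed = (dD/dp)·(p/D) ⇒ D = (dD/dp)·p/Ed = (-35.3)·111/(-1.45) = 2702.2758…

2702.28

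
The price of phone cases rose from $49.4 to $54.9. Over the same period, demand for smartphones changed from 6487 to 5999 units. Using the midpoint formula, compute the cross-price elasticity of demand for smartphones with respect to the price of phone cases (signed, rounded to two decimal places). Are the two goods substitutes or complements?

%ΔQ_{smartphones} = (5999 − 6487)/avg = -488/6243 = -0.078167…
%ΔP_{phone cases} = (54.9 − 49.4)/avg = 5.5/52.15 = 0.105465…
E_cross = (-488/6243) / (5.5/52.15) = -0.7411…
E_cross < 0 ⇒ the goods are complements.

-0.74; complements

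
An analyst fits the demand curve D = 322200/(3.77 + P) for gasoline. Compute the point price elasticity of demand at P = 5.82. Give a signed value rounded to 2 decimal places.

-0.61

dD/dP = −322200/(3.77 + P)² = -3503.39. At P = 5.82, D = 33597.5.
Ed = (dD/dP)·(P/D) = (-3503.39) × (5.82/33597.5) = -0.6068…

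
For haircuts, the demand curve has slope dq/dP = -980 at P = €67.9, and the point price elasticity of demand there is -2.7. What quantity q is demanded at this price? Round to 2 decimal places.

24645.19

Ed = (dq/dP)·(P/q) ⇒ q = (dq/dP)·P/Ed = (-980)·67.9/(-2.7) = 24645.1851…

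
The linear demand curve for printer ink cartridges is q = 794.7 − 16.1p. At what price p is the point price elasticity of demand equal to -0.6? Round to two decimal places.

18.51

Ed = −16.1p/(794.7 − 16.1p). Set this equal to -0.6:
16.1p = 0.6·(794.7 − 16.1p) ⇒ 16.1p(1 + 0.6) = 0.6·794.7
p = 0.6·794.7 / (16.1·1.6) = 18.5100…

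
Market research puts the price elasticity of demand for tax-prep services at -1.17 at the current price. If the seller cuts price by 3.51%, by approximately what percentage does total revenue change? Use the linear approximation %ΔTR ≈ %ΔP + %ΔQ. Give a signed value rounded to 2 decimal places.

%ΔQ ≈ Ed × %ΔP = (-1.17) × (-3.51%) = +4.1067%
%ΔTR ≈ %ΔP + %ΔQ = (-3.51%) + (+4.1067%) = +0.5967%

+0.60%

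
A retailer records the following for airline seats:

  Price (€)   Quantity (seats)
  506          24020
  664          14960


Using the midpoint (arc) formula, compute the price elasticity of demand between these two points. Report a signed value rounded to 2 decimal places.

%ΔQ = (14960 − 24020) / [(24020 + 14960)/2] = -9060/19490 = -0.464853…
%ΔP = (664 − 506) / [(506 + 664)/2] = 158/585 = 0.270085…
Arc Ed = %ΔQ / %ΔP = (-9060/19490) / (158/585) = -1.7211…

-1.72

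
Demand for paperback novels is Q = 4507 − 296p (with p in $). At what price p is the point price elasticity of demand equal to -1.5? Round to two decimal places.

Ed = −296p/(4507 − 296p). Set this equal to -1.5:
296p = 1.5·(4507 − 296p) ⇒ 296p(1 + 1.5) = 1.5·4507
p = 1.5·4507 / (296·2.5) = 9.1358…

9.14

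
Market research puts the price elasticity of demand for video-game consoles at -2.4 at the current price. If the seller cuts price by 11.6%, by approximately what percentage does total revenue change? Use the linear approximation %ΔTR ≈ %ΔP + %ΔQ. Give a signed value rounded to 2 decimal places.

+16.24%

%ΔQ ≈ Ed × %ΔP = (-2.4) × (-11.6%) = +27.8400%
%ΔTR ≈ %ΔP + %ΔQ = (-11.6%) + (+27.8400%) = +16.2400%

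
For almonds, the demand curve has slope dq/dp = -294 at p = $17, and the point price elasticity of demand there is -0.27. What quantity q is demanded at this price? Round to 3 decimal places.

Ed = (dq/dp)·(p/q) ⇒ q = (dq/dp)·p/Ed = (-294)·17/(-0.27) = 18511.11111…

18511.111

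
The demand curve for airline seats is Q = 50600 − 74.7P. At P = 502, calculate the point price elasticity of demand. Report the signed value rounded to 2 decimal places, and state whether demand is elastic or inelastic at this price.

-2.86; elastic

dQ/dP = −74.7. At P = 502, Q = 50600 − 74.7(502) = 13100.6.
Ed = (dQ/dP)·(P/Q) = −74.7 × (502/13100.6) = -2.8624…
|Ed| = 2.86 > 1, so demand is elastic.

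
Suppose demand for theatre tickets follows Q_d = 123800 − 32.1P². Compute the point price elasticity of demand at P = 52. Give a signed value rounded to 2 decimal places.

dQ_d/dP = −2·32.1·P = -3338.4. At P = 52, Q_d = 37001.6.
Ed = (dQ_d/dP)·(P/Q_d) = (-3338.4) × (52/37001.6) = -4.6916…

-4.69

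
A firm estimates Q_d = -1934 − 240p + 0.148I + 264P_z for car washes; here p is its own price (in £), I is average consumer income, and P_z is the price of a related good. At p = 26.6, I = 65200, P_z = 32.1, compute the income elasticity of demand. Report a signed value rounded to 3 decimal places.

0.984

At the given values, Q_d = -1934 − 240(26.6) + 0.148(65200) + 264(32.1) = 9806.
∂Q_d/∂I = 0.148.
E = (0.148) × (65200/9806) = 0.98405…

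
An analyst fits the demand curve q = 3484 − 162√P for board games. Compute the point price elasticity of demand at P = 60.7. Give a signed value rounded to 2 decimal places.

dq/dP = −162/(2√P) = -10.3966. At P = 60.7, q = 2221.85.
Ed = (dq/dP)·(P/q) = (-10.3966) × (60.7/2221.85) = -0.2840…

-0.28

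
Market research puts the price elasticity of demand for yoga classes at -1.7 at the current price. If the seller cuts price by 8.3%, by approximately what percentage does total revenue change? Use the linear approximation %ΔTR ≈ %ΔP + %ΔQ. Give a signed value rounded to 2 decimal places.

+5.81%

%ΔQ ≈ Ed × %ΔP = (-1.7) × (-8.3%) = +14.1100%
%ΔTR ≈ %ΔP + %ΔQ = (-8.3%) + (+14.1100%) = +5.8100%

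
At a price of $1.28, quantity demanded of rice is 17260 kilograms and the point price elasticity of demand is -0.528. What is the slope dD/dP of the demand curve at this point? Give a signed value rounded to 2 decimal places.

-7119.75

Ed = (dD/dP)·(P/D) ⇒ dD/dP = Ed·D/P = (-0.528)·17260/1.28 = -7119.75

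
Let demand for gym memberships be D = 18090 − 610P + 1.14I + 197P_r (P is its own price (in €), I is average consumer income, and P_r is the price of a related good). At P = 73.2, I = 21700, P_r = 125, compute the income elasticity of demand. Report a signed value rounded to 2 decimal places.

1.08

At the given values, D = 18090 − 610(73.2) + 1.14(21700) + 197(125) = 22801.
∂D/∂I = 1.14.
E = (1.14) × (21700/22801) = 1.0849…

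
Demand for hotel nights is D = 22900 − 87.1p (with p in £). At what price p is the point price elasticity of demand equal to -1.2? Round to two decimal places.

143.41

Ed = −87.1p/(22900 − 87.1p). Set this equal to -1.2:
87.1p = 1.2·(22900 − 87.1p) ⇒ 87.1p(1 + 1.2) = 1.2·22900
p = 1.2·22900 / (87.1·2.2) = 143.4088…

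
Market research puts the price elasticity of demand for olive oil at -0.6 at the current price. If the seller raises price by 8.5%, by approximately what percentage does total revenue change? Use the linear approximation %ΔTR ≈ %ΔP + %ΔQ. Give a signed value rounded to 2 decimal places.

%ΔQ ≈ Ed × %ΔP = (-0.6) × (+8.5%) = -5.1000%
%ΔTR ≈ %ΔP + %ΔQ = (+8.5%) + (-5.1000%) = +3.4000%

+3.40%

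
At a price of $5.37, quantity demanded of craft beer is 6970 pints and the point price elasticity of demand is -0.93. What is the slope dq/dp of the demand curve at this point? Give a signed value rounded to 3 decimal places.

Ed = (dq/dp)·(p/q) ⇒ dq/dp = Ed·q/p = (-0.93)·6970/5.37 = -1207.09497…

-1207.095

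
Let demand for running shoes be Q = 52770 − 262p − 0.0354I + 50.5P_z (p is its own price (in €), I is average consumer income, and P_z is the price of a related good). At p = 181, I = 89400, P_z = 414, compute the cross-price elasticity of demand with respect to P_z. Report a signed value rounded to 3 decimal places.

0.905

At the given values, Q = 52770 − 262(181) − 0.0354(89400) + 50.5(414) = 23090.24.
∂Q/∂P_z = 50.5.
E = (50.5) × (414/23090.24) = 0.90544…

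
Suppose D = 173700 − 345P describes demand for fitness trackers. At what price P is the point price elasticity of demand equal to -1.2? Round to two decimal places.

274.62

Ed = −345P/(173700 − 345P). Set this equal to -1.2:
345P = 1.2·(173700 − 345P) ⇒ 345P(1 + 1.2) = 1.2·173700
P = 1.2·173700 / (345·2.2) = 274.6245…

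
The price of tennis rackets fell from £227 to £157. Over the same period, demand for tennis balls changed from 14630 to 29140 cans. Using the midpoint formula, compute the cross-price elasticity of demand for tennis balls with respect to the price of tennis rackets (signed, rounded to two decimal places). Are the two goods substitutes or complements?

%ΔQ_{tennis balls} = (29140 − 14630)/avg = 14510/21885 = 0.663011…
%ΔP_{tennis rackets} = (157 − 227)/avg = -70/192 = -0.364583…
E_cross = (14510/21885) / (-70/192) = -1.8185…
E_cross < 0 ⇒ the goods are complements.

-1.82; complements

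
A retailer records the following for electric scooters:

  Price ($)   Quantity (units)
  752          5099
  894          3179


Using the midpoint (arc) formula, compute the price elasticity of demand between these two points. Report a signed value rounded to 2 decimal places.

%ΔQ = (3179 − 5099) / [(5099 + 3179)/2] = -1920/4139 = -0.463880…
%ΔP = (894 − 752) / [(752 + 894)/2] = 142/823 = 0.172539…
Arc Ed = %ΔQ / %ΔP = (-1920/4139) / (142/823) = -2.6885…

-2.69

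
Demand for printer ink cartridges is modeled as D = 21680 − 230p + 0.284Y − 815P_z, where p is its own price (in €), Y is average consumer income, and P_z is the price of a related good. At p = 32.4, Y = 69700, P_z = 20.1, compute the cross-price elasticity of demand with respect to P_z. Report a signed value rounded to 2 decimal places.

At the given values, D = 21680 − 230(32.4) + 0.284(69700) − 815(20.1) = 17641.3.
∂D/∂P_z = -815.
E = (-815) × (20.1/17641.3) = -0.9285…

-0.93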